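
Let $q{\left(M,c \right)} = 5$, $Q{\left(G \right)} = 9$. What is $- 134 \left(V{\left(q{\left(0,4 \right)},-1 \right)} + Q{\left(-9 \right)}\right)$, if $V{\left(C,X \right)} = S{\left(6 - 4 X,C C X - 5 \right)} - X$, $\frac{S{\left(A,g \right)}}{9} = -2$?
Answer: $1072$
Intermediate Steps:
$S{\left(A,g \right)} = -18$ ($S{\left(A,g \right)} = 9 \left(-2\right) = -18$)
$V{\left(C,X \right)} = -18 - X$
$- 134 \left(V{\left(q{\left(0,4 \right)},-1 \right)} + Q{\left(-9 \right)}\right) = - 134 \left(\left(-18 - -1\right) + 9\right) = - 134 \left(\left(-18 + 1\right) + 9\right) = - 134 \left(-17 + 9\right) = \left(-134\right) \left(-8\right) = 1072$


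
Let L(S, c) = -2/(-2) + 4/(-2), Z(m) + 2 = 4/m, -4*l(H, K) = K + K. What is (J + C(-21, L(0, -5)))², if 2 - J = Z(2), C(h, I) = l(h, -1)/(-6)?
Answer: 529/144 ≈ 3.6736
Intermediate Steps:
l(H, K) = -K/2 (l(H, K) = -(K + K)/4 = -K/2)
Z(m) = -2 + 4/m
L(S, c) = -1 (L(S, c) = -2*(-½) + 4*(-½) = 1 - 2 = -1)
C(h, I) = -1/12 (C(h, I) = -½*(-1)/(-6) = (½)*(-⅙) = -1/12)
J = 2 (J = 2 - (-2 + 4/2) = 2 - (-2 + 4*(½)) = 2 - (-2 + 2) = 2 - 1*0 = 2 + 0 = 2)
(J + C(-21, L(0, -5)))² = (2 - 1/12)² = (23/12)² = 529/144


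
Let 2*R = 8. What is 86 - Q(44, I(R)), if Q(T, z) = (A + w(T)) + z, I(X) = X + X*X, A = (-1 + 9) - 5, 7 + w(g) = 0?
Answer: 70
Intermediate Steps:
w(g) = -7 (w(g) = -7 + 0 = -7)
A = 3 (A = 8 - 5 = 3)
R = 4 (R = (½)*8 = 4)
I(X) = X + X²
Q(T, z) = -4 + z (Q(T, z) = (3 - 7) + z = -4 + z)
86 - Q(44, I(R)) = 86 - (-4 + 4*(1 + 4)) = 86 - (-4 + 4*5) = 86 - (-4 + 20) = 86 - 1*16 = 86 - 16 = 70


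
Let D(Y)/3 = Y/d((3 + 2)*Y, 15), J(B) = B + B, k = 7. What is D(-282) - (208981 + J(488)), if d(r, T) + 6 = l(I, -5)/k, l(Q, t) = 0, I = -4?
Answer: -209816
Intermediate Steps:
J(B) = 2*B
d(r, T) = -6 (d(r, T) = -6 + 0/7 = -6 + 0*(1/7) = -6 + 0 = -6)
D(Y) = -Y/2 (D(Y) = 3*(Y/(-6)) = 3*(Y*(-1/6)) = 3*(-Y/6) = -Y/2)
D(-282) - (208981 + J(488)) = -1/2*(-282) - (208981 + 2*488) = 141 - (208981 + 976) = 141 - 1*209957 = 141 - 209957 = -209816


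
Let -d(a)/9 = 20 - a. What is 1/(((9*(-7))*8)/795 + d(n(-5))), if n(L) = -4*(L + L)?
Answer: 265/47532 ≈ 0.0055752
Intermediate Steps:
n(L) = -8*L
d(a) = -180 + 9*a (d(a) = -9*(20 - a) = -180 + 9*a)
1/(((9*(-7))*8)/795 + d(n(-5))) = 1/(((9*(-7))*8)/795 + (-180 + 9*(-8*(-5)))) = 1/(-63*8*(1/795) + (-180 + 9*40)) = 1/(-504*1/795 + (-180 + 360)) = 1/(-168/265 + 180) = 1/(47532/265) = 265/47532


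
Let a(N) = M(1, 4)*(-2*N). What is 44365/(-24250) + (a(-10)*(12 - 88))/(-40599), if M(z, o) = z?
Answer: -352862927/196905150 ≈ -1.7920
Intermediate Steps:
a(N) = -2*N (a(N) = 1*(-2*N) = -2*N)
44365/(-24250) + (a(-10)*(12 - 88))/(-40599) = 44365/(-24250) + ((-2*(-10))*(12 - 88))/(-40599) = 44365*(-1/24250) + (20*(-76))*(-1/40599) = -8873/4850 - 1520*(-1/40599) = -8873/4850 + 1520/40599 = -352862927/196905150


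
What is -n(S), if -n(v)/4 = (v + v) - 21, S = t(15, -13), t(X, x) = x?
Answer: -188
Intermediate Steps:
S = -13
n(v) = 84 - 8*v (n(v) = -4*((v + v) - 21) = -4*(2*v - 21) = -4*(-21 + 2*v) = 84 - 8*v)
-n(S) = -(84 - 8*(-13)) = -(84 + 104) = -1*188 = -188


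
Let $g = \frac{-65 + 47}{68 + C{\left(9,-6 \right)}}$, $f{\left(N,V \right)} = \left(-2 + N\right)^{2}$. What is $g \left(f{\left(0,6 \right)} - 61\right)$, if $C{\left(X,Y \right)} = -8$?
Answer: $\frac{171}{10} \approx 17.1$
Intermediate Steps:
$g = - \frac{3}{10}$ ($g = \frac{-65 + 47}{68 - 8} = - \frac{18}{60} = \left(-18\right) \frac{1}{60} = - \frac{3}{10} \approx -0.3$)
$g \left(f{\left(0,6 \right)} - 61\right) = - \frac{3 \left(\left(-2 + 0\right)^{2} - 61\right)}{10} = - \frac{3 \left(\left(-2\right)^{2} - 61\right)}{10} = - \frac{3 \left(4 - 61\right)}{10} = \left(- \frac{3}{10}\right) \left(-57\right) = \frac{171}{10}$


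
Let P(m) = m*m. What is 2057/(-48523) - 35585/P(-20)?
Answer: -345502751/3881840 ≈ -89.005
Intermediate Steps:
P(m) = m²
2057/(-48523) - 35585/P(-20) = 2057/(-48523) - 35585/((-20)²) = 2057*(-1/48523) - 35585/400 = -2057/48523 - 35585*1/400 = -2057/48523 - 7117/80 = -345502751/3881840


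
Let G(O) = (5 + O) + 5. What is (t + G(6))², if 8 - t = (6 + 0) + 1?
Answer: 289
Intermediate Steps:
G(O) = 10 + O
t = 1 (t = 8 - ((6 + 0) + 1) = 8 - (6 + 1) = 8 - 1*7 = 8 - 7 = 1)
(t + G(6))² = (1 + (10 + 6))² = (1 + 16)² = 17² = 289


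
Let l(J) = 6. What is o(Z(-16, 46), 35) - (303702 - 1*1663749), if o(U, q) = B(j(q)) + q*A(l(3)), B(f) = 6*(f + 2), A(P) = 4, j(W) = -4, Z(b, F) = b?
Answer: 1360175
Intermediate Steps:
B(f) = 12 + 6*f (B(f) = 6*(2 + f) = 12 + 6*f)
o(U, q) = -12 + 4*q (o(U, q) = (12 + 6*(-4)) + q*4 = (12 - 24) + 4*q = -12 + 4*q)
o(Z(-16, 46), 35) - (303702 - 1*1663749) = (-12 + 4*35) - (303702 - 1*1663749) = (-12 + 140) - (303702 - 1663749) = 128 - 1*(-1360047) = 128 + 1360047 = 1360175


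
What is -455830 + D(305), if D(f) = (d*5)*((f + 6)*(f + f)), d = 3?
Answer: 2389820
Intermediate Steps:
D(f) = 30*f*(6 + f) (D(f) = (3*5)*((f + 6)*(f + f)) = 15*((6 + f)*(2*f)) = 15*(2*f*(6 + f)) = 30*f*(6 + f))
-455830 + D(305) = -455830 + 30*305*(6 + 305) = -455830 + 30*305*311 = -455830 + 2845650 = 2389820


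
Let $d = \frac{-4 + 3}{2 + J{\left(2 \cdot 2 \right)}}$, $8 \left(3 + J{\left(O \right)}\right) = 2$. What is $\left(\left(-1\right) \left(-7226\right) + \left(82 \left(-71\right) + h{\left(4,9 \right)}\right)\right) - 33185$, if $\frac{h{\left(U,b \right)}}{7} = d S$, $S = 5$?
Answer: $- \frac{95203}{3} \approx -31734.0$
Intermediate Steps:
$J{\left(O \right)} = - \frac{11}{4}$ ($J{\left(O \right)} = -3 + \frac{1}{8} \cdot 2 = -3 + \frac{1}{4} = - \frac{11}{4}$)
$d = \frac{4}{3}$ ($d = \frac{-4 + 3}{2 - \frac{11}{4}} = - \frac{1}{- \frac{3}{4}} = \left(-1\right) \left(- \frac{4}{3}\right) = \frac{4}{3} \approx 1.3333$)
$h{\left(U,b \right)} = \frac{140}{3}$ ($h{\left(U,b \right)} = 7 \cdot \frac{4}{3} \cdot 5 = 7 \cdot \frac{20}{3} = \frac{140}{3}$)
$\left(\left(-1\right) \left(-7226\right) + \left(82 \left(-71\right) + h{\left(4,9 \right)}\right)\right) - 33185 = \left(\left(-1\right) \left(-7226\right) + \left(82 \left(-71\right) + \frac{140}{3}\right)\right) - 33185 = \left(7226 + \left(-5822 + \frac{140}{3}\right)\right) - 33185 = \left(7226 - \frac{17326}{3}\right) - 33185 = \frac{4352}{3} - 33185 = - \frac{95203}{3}$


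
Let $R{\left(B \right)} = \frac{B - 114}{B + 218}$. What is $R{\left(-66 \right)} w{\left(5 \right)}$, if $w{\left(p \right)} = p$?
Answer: $- \frac{225}{38} \approx -5.9211$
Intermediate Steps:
$R{\left(B \right)} = \frac{-114 + B}{218 + B}$
$R{\left(-66 \right)} w{\left(5 \right)} = \frac{-114 - 66}{218 - 66} \cdot 5 = \frac{1}{152} \left(-180\right) 5 = \left(- \frac{45}{38}\right) 5 = - \frac{225}{38}$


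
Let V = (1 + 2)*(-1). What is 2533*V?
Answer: -7599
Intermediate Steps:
V = -3 (V = 3*(-1) = -3)
2533*V = 2533*(-3) = -7599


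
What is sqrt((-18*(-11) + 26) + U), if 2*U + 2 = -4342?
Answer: 2*I*sqrt(487) ≈ 44.136*I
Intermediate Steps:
U = -2172 (U = -1 + (1/2)*(-4342) = -1 - 2171 = -2172)
sqrt((-18*(-11) + 26) + U) = sqrt((-18*(-11) + 26) - 2172) = sqrt((198 + 26) - 2172) = sqrt(224 - 2172) = sqrt(-1948) = 2*I*sqrt(487)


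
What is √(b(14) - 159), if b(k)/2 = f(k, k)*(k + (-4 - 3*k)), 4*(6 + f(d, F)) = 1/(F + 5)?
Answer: √80921/19 ≈ 14.972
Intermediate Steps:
f(d, F) = -6 + 1/(4*(5 + F)) (f(d, F) = -6 + 1/(4*(F + 5)) = -6 + 1/(4*(5 + F)))
b(k) = (-119 - 24*k)*(-4 - 2*k)/(2*(5 + k)) (b(k) = 2*(((-119 - 24*k)/(4*(5 + k)))*(k + (-4 - 3*k))) = 2*(((-119 - 24*k)/(4*(5 + k)))*(-4 - 2*k)) = 2*((-119 - 24*k)*(-4 - 2*k)/(4*(5 + k))) = (-119 - 24*k)*(-4 - 2*k)/(2*(5 + k)))
√(b(14) - 159) = √((2 + 14)*(119 + 24*14)/(5 + 14) - 159) = √(16*(119 + 336)/19 - 159) = √((1/19)*16*455 - 159) = √(7280/19 - 159) = √(4259/19) = √80921/19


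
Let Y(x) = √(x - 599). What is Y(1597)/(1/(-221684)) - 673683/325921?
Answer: -673683/325921 - 221684*√998 ≈ -7.0032e+6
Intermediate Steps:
Y(x) = √(-599 + x)
Y(1597)/(1/(-221684)) - 673683/325921 = √(-599 + 1597)/(1/(-221684)) - 673683/325921 = √998/(-1/221684) - 673683*1/325921 = √998*(-221684) - 673683/325921 = -221684*√998 - 673683/325921 = -673683/325921 - 221684*√998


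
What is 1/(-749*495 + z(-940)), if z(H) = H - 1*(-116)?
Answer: -1/371579 ≈ -2.6912e-6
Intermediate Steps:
z(H) = 116 + H (z(H) = H + 116 = 116 + H)
1/(-749*495 + z(-940)) = 1/(-749*495 + (116 - 940)) = 1/(-370755 - 824) = 1/(-371579) = -1/371579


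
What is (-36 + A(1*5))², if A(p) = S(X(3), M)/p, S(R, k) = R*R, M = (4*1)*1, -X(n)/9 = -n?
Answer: 301401/25 ≈ 12056.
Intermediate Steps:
X(n) = 9*n (X(n) = -(-9)*n = 9*n)
M = 4 (M = 4*1 = 4)
S(R, k) = R²
A(p) = 729/p (A(p) = (9*3)²/p = 27²/p = 729/p)
(-36 + A(1*5))² = (-36 + 729/((1*5)))² = (-36 + 729/5)² = (549/5)² = 301401/25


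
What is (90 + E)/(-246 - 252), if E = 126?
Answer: -36/83 ≈ -0.43373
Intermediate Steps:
(90 + E)/(-246 - 252) = (90 + 126)/(-246 - 252) = 216/(-498) = 216*(-1/498) = -36/83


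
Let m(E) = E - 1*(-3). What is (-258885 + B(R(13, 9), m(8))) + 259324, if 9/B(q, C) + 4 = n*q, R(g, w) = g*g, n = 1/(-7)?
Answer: 86420/197 ≈ 438.68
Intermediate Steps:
n = -⅐ ≈ -0.14286
R(g, w) = g²
m(E) = 3 + E (m(E) = E + 3 = 3 + E)
B(q, C) = 9/(-4 - q/7)
(-258885 + B(R(13, 9), m(8))) + 259324 = (-258885 - 63/(28 + 13²)) + 259324 = (-258885 - 63/(28 + 169)) + 259324 = (-258885 - 63/197) + 259324 = -51000408/197 + 259324 = 86420/197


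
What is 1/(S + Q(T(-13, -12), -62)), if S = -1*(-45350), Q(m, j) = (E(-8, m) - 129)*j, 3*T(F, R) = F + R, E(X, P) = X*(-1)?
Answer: 1/52852 ≈ 1.8921e-5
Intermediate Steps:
E(X, P) = -X
T(F, R) = F/3 + R/3 (T(F, R) = (F + R)/3 = F/3 + R/3)
Q(m, j) = -121*j (Q(m, j) = (-1*(-8) - 129)*j = (8 - 129)*j = -121*j)
S = 45350
1/(S + Q(T(-13, -12), -62)) = 1/(45350 - 121*(-62)) = 1/(45350 + 7502) = 1/52852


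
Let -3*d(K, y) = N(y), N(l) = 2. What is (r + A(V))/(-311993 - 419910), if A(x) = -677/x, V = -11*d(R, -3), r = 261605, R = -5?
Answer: -5753279/16101866 ≈ -0.35731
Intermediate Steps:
d(K, y) = -⅔ (d(K, y) = -⅓*2 = -⅔)
V = 22/3 (V = -11*(-⅔) = 22/3 ≈ 7.3333)
(r + A(V))/(-311993 - 419910) = (261605 - 677/22/3)/(-311993 - 419910) = (261605 - 677*3/22)/(-731903) = (261605 - 2031/22)*(-1/731903) = (5753279/22)*(-1/731903) = -5753279/16101866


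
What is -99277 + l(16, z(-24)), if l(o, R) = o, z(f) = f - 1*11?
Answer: -99261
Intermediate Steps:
z(f) = -11 + f (z(f) = f - 11 = -11 + f)
-99277 + l(16, z(-24)) = -99277 + 16 = -99261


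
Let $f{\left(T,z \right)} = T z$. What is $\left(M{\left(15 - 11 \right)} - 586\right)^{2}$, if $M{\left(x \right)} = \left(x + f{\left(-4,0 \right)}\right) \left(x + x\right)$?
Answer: $306916$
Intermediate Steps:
$M{\left(x \right)} = 2 x^{2}$ ($M{\left(x \right)} = \left(x - 0\right) \left(x + x\right) = \left(x + 0\right) 2 x = x 2 x = 2 x^{2}$)
$\left(M{\left(15 - 11 \right)} - 586\right)^{2} = \left(2 \left(15 - 11\right)^{2} - 586\right)^{2} = \left(2 \cdot 4^{2} - 586\right)^{2} = \left(2 \cdot 16 - 586\right)^{2} = \left(32 - 586\right)^{2} = \left(-554\right)^{2} = 306916$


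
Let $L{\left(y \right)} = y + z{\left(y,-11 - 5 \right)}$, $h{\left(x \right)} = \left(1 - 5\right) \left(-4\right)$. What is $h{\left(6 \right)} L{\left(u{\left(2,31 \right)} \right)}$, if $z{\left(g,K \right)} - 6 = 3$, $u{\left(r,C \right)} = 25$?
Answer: $544$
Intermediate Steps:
$h{\left(x \right)} = 16$ ($h{\left(x \right)} = \left(-4\right) \left(-4\right) = 16$)
$z{\left(g,K \right)} = 9$ ($z{\left(g,K \right)} = 6 + 3 = 9$)
$L{\left(y \right)} = 9 + y$ ($L{\left(y \right)} = y + 9 = 9 + y$)
$h{\left(6 \right)} L{\left(u{\left(2,31 \right)} \right)} = 16 \left(9 + 25\right) = 16 \cdot 34 = 544$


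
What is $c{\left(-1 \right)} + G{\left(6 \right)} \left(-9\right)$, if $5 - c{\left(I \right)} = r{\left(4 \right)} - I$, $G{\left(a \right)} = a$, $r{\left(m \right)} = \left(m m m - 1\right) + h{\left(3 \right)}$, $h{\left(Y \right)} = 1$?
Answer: $-114$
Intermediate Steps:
$r{\left(m \right)} = m^{3}$ ($r{\left(m \right)} = \left(m m m - 1\right) + 1 = \left(m^{2} m - 1\right) + 1 = \left(m^{3} - 1\right) + 1 = \left(-1 + m^{3}\right) + 1 = m^{3}$)
$c{\left(I \right)} = -59 + I$ ($c{\left(I \right)} = 5 - \left(4^{3} - I\right) = 5 - \left(64 - I\right) = 5 + \left(-64 + I\right) = -59 + I$)
$c{\left(-1 \right)} + G{\left(6 \right)} \left(-9\right) = \left(-59 - 1\right) + 6 \left(-9\right) = -60 - 54 = -114$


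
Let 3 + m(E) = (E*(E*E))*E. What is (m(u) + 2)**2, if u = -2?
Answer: 225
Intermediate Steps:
m(E) = -3 + E**4 (m(E) = -3 + (E*(E*E))*E = -3 + (E*E**2)*E = -3 + E**3*E = -3 + E**4)
(m(u) + 2)**2 = ((-3 + (-2)**4) + 2)**2 = ((-3 + 16) + 2)**2 = (13 + 2)**2 = 15**2 = 225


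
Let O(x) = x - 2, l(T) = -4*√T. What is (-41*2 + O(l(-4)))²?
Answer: 6992 + 1344*I ≈ 6992.0 + 1344.0*I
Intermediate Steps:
O(x) = -2 + x
(-41*2 + O(l(-4)))² = (-41*2 + (-2 - 8*I))² = (-82 + (-2 - 8*I))² = (-84 - 8*I)²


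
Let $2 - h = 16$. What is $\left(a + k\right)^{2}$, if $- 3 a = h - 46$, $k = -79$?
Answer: $3481$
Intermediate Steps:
$h = -14$ ($h = 2 - 16 = -14$)
$a = 20$ ($a = - \frac{-14 - 46}{3} = \left(- \frac{1}{3}\right) \left(-60\right) = 20$)
$\left(a + k\right)^{2} = \left(20 - 79\right)^{2} = \left(-59\right)^{2} = 3481$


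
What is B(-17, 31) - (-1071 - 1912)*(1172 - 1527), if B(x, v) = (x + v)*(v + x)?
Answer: -1058769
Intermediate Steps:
B(x, v) = (v + x)² (B(x, v) = (v + x)*(v + x) = (v + x)²)
B(-17, 31) - (-1071 - 1912)*(1172 - 1527) = (31 - 17)² - (-1071 - 1912)*(1172 - 1527) = 14² - (-2983)*(-355) = 196 - 1*1058965 = 196 - 1058965 = -1058769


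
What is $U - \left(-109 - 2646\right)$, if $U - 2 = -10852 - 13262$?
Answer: $-21357$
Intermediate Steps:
$U = -24112$ ($U = 2 - 24114 = -24112$)
$U - \left(-109 - 2646\right) = -24112 - \left(-109 - 2646\right) = -24112 - -2755 = -24112 + 2755 = -21357$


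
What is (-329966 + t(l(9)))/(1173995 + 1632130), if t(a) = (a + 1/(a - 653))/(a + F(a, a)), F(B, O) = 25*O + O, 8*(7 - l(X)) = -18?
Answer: -282937564097/2406182034375 ≈ -0.11759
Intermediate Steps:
l(X) = 37/4 (l(X) = 7 - ⅛*(-18) = 7 + 9/4 = 37/4)
F(B, O) = 26*O
t(a) = (a + 1/(-653 + a))/(27*a) (t(a) = (a + 1/(a - 653))/(a + 26*a) = (a + 1/(-653 + a))/((27*a)) = (a + 1/(-653 + a))*(1/(27*a)) = (a + 1/(-653 + a))/(27*a))
(-329966 + t(l(9)))/(1173995 + 1632130) = (-329966 + (1 + (37/4)² - 653*37/4)/(27*(37/4)*(-653 + 37/4)))/(1173995 + 1632130) = (-329966 + (1/27)*(4/37)*(1 + 1369/16 - 24161/4)/(-2575/4))/2806125 = (-329966 + (1/27)*(4/37)*(-4/2575)*(-95259/16))*(1/2806125) = (-329966 + 31753/857475)*(1/2806125) = -282937564097/857475*1/2806125 = -282937564097/2406182034375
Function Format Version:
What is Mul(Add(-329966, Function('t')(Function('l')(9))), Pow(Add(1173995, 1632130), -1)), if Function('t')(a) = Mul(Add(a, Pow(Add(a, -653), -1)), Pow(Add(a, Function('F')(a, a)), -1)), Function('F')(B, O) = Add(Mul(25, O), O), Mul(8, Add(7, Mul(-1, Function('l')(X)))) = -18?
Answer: Rational(-282937564097, 2406182034375) ≈ -0.11759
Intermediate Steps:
Function('l')(X) = Rational(37, 4) (Function('l')(X) = Add(7, Mul(Rational(-1, 8), -18)) = Add(7, Rational(9, 4)) = Rational(37, 4))
Function('F')(B, O) = Mul(26, O)
Function('t')(a) = Mul(Rational(1, 27), Pow(a, -1), Add(a, Pow(Add(-653, a), -1))) (Function('t')(a) = Mul(Add(a, Pow(Add(a, -653), -1)), Pow(Add(a, Mul(26, a)), -1)) = Mul(Add(a, Pow(Add(-653, a), -1)), Pow(Mul(27, a), -1)) = Mul(Add(a, Pow(Add(-653, a), -1)), Mul(Rational(1, 27), Pow(a, -1))) = Mul(Rational(1, 27), Pow(a, -1), Add(a, Pow(Add(-653, a), -1))))
Mul(Add(-329966, Function('t')(Function('l')(9))), Pow(Add(1173995, 1632130), -1)) = Mul(Add(-329966, Mul(Rational(1, 27), Pow(Rational(37, 4), -1), Pow(Add(-653, Rational(37, 4)), -1), Add(1, Pow(Rational(37, 4), 2), Mul(-653, Rational(37, 4))))), Pow(Add(1173995, 1632130), -1)) = Mul(Add(-329966, Mul(Rational(1, 27), Rational(4, 37), Pow(Rational(-2575, 4), -1), Add(1, Rational(1369, 16), Rational(-24161, 4)))), Pow(2806125, -1)) = Mul(Add(-329966, Mul(Rational(1, 27), Rational(4, 37), Rational(-4, 2575), Rational(-95259, 16))), Rational(1, 2806125)) = Mul(Add(-329966, Rational(31753, 857475)), Rational(1, 2806125)) = Mul(Rational(-282937564097, 857475), Rational(1, 2806125)) = Rational(-282937564097, 2406182034375)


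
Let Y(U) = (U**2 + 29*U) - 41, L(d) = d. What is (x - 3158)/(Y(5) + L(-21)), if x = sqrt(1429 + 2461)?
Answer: -1579/54 + sqrt(3890)/108 ≈ -28.663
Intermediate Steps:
Y(U) = -41 + U**2 + 29*U
x = sqrt(3890) ≈ 62.370
(x - 3158)/(Y(5) + L(-21)) = (sqrt(3890) - 3158)/((-41 + 5**2 + 29*5) - 21) = (-3158 + sqrt(3890))/((-41 + 25 + 145) - 21) = (-3158 + sqrt(3890))/(129 - 21) = (-3158 + sqrt(3890))/108 = (-3158 + sqrt(3890))*(1/108) = -1579/54 + sqrt(3890)/108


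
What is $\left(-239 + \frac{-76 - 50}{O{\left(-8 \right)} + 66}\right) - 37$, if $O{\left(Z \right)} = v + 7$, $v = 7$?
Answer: $- \frac{11103}{40} \approx -277.58$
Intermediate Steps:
$O{\left(Z \right)} = 14$ ($O{\left(Z \right)} = 7 + 7 = 14$)
$\left(-239 + \frac{-76 - 50}{O{\left(-8 \right)} + 66}\right) - 37 = \left(-239 + \frac{-76 - 50}{14 + 66}\right) - 37 = \left(-239 - \frac{126}{80}\right) - 37 = \left(-239 - \frac{63}{40}\right) - 37 = - \frac{9623}{40} - 37 = - \frac{11103}{40}$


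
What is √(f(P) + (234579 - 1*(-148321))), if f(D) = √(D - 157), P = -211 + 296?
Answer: √(382900 + 6*I*√2) ≈ 618.79 + 0.007*I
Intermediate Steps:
P = 85
f(D) = √(-157 + D)
√(f(P) + (234579 - 1*(-148321))) = √(√(-157 + 85) + (234579 - 1*(-148321))) = √(√(-72) + (234579 + 148321)) = √(6*I*√2 + 382900) = √(382900 + 6*I*√2)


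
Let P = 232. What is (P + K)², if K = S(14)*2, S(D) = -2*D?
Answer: 30976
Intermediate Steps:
K = -56 (K = -2*14*2 = -28*2 = -56)
(P + K)² = (232 - 56)² = 176² = 30976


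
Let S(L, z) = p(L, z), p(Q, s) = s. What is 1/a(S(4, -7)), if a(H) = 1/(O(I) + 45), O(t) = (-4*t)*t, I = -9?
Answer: -279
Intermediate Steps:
S(L, z) = z
O(t) = -4*t²
a(H) = -1/279 (a(H) = 1/(-4*(-9)² + 45) = 1/(-4*81 + 45) = 1/(-324 + 45) = 1/(-279) = -1/279)
1/a(S(4, -7)) = 1/(-1/279) = -279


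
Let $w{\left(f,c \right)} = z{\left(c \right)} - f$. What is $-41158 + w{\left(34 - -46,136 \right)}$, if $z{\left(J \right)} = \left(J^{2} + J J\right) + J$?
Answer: $-4110$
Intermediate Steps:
$z{\left(J \right)} = J + 2 J^{2}$ ($z{\left(J \right)} = \left(J^{2} + J^{2}\right) + J = 2 J^{2} + J = J + 2 J^{2}$)
$w{\left(f,c \right)} = - f + c \left(1 + 2 c\right)$ ($w{\left(f,c \right)} = c \left(1 + 2 c\right) - f = - f + c \left(1 + 2 c\right)$)
$-41158 + w{\left(34 - -46,136 \right)} = -41158 - \left(34 + 46 - 136 \left(1 + 2 \cdot 136\right)\right) = -41158 + \left(- (34 + 46) + 136 \left(1 + 272\right)\right) = -41158 + \left(\left(-1\right) 80 + 136 \cdot 273\right) = -41158 + \left(-80 + 37128\right) = -41158 + 37048 = -4110$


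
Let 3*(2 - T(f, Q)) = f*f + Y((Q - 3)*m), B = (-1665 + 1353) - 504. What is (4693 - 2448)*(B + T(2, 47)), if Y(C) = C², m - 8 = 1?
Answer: -357543190/3 ≈ -1.1918e+8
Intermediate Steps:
m = 9 (m = 8 + 1 = 9)
B = -816 (B = -312 - 504 = -816)
T(f, Q) = 2 - f²/3 - (-27 + 9*Q)²/3 (T(f, Q) = 2 - (f*f + ((Q - 3)*9)²)/3 = 2 - (f² + ((-3 + Q)*9)²)/3 = 2 - (f² + (-27 + 9*Q)²)/3 = 2 + (-f²/3 - (-27 + 9*Q)²/3) = 2 - f²/3 - (-27 + 9*Q)²/3)
(4693 - 2448)*(B + T(2, 47)) = (4693 - 2448)*(-816 + (2 - 27*(-3 + 47)² - ⅓*2²)) = 2245*(-816 + (2 - 27*44² - ⅓*4)) = 2245*(-816 + (2 - 27*1936 - 4/3)) = 2245*(-816 + (2 - 52272 - 4/3)) = 2245*(-816 - 156814/3) = 2245*(-159262/3) = -357543190/3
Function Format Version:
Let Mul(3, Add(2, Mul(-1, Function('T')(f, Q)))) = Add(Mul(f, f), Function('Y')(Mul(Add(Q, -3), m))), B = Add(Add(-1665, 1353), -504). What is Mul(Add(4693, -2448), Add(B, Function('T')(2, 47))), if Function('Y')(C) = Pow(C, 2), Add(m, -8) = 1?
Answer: Rational(-357543190, 3) ≈ -1.1918e+8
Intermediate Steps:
m = 9 (m = Add(8, 1) = 9)
B = -816 (B = Add(-312, -504) = -816)
Function('T')(f, Q) = Add(2, Mul(Rational(-1, 3), Pow(f, 2)), Mul(Rational(-1, 3), Pow(Add(-27, Mul(9, Q)), 2))) (Function('T')(f, Q) = Add(2, Mul(Rational(-1, 3), Add(Mul(f, f), Pow(Mul(Add(Q, -3), 9), 2)))) = Add(2, Mul(Rational(-1, 3), Add(Pow(f, 2), Pow(Mul(Add(-3, Q), 9), 2)))) = Add(2, Mul(Rational(-1, 3), Add(Pow(f, 2), Pow(Add(-27, Mul(9, Q)), 2)))) = Add(2, Add(Mul(Rational(-1, 3), Pow(f, 2)), Mul(Rational(-1, 3), Pow(Add(-27, Mul(9, Q)), 2)))) = Add(2, Mul(Rational(-1, 3), Pow(f, 2)), Mul(Rational(-1, 3), Pow(Add(-27, Mul(9, Q)), 2))))
Mul(Add(4693, -2448), Add(B, Function('T')(2, 47))) = Mul(Add(4693, -2448), Add(-816, Add(2, Mul(-27, Pow(Add(-3, 47), 2)), Mul(Rational(-1, 3), Pow(2, 2))))) = Mul(2245, Add(-816, Add(2, Mul(-27, Pow(44, 2)), Mul(Rational(-1, 3), 4)))) = Mul(2245, Add(-816, Add(2, Mul(-27, 1936), Rational(-4, 3)))) = Mul(2245, Add(-816, Add(2, -52272, Rational(-4, 3)))) = Mul(2245, Add(-816, Rational(-156814, 3))) = Mul(2245, Rational(-159262, 3)) = Rational(-357543190, 3)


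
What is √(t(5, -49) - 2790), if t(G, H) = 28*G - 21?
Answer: I*√2671 ≈ 51.682*I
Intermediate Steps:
t(G, H) = -21 + 28*G
√(t(5, -49) - 2790) = √((-21 + 28*5) - 2790) = √((-21 + 140) - 2790) = √(119 - 2790) = √(-2671) = I*√2671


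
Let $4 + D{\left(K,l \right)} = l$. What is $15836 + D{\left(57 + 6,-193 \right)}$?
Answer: $15639$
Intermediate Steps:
$D{\left(K,l \right)} = -4 + l$
$15836 + D{\left(57 + 6,-193 \right)} = 15836 - 197 = 15639$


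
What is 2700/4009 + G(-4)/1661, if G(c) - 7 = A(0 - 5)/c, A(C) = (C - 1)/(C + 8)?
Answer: 9029535/13317898 ≈ 0.67800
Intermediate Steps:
A(C) = (-1 + C)/(8 + C)
G(c) = 7 - 2/c (G(c) = 7 + ((-1 + (0 - 5))/(8 + (0 - 5)))/c = 7 + ((-1 - 5)/(8 - 5))/c = 7 + (-6/3)/c = 7 + ((1/3)*(-6))/c = 7 - 2/c)
2700/4009 + G(-4)/1661 = 2700/4009 + (7 - 2/(-4))/1661 = 2700*(1/4009) + (7 - 2*(-1/4))*(1/1661) = 2700/4009 + (7 + 1/2)*(1/1661) = 2700/4009 + (15/2)*(1/1661) = 2700/4009 + 15/3322 = 9029535/13317898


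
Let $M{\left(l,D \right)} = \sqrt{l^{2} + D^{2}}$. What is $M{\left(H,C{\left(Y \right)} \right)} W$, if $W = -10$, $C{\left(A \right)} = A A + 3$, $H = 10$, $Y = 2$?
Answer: $- 10 \sqrt{149} \approx -122.07$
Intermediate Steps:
$C{\left(A \right)} = 3 + A^{2}$ ($C{\left(A \right)} = A^{2} + 3 = 3 + A^{2}$)
$M{\left(l,D \right)} = \sqrt{D^{2} + l^{2}}$
$M{\left(H,C{\left(Y \right)} \right)} W = \sqrt{\left(3 + 2^{2}\right)^{2} + 10^{2}} \left(-10\right) = \sqrt{\left(3 + 4\right)^{2} + 100} \left(-10\right) = \sqrt{7^{2} + 100} \left(-10\right) = \sqrt{49 + 100} \left(-10\right) = \sqrt{149} \left(-10\right) = - 10 \sqrt{149}$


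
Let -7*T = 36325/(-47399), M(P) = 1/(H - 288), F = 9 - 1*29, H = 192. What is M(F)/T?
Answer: -331793/3487200 ≈ -0.095146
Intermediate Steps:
F = -20 (F = 9 - 29 = -20)
M(P) = -1/96 (M(P) = 1/(192 - 288) = 1/(-96) = -1/96)
T = 36325/331793 (T = -36325/(7*(-47399)) = -36325*(-1)/(7*47399) = -⅐*(-36325/47399) = 36325/331793 ≈ 0.10948)
M(F)/T = -1/(96*36325/331793) = -1/96*331793/36325 = -331793/3487200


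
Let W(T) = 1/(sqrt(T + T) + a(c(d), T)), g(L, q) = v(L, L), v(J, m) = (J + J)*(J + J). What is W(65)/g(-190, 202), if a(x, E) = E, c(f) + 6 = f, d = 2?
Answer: 1/9097200 - sqrt(130)/591318000 ≈ 9.0642e-8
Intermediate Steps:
c(f) = -6 + f
v(J, m) = 4*J**2 (v(J, m) = (2*J)*(2*J) = 4*J**2)
g(L, q) = 4*L**2
W(T) = 1/(T + sqrt(2)*sqrt(T)) (W(T) = 1/(sqrt(T + T) + T) = 1/(sqrt(2*T) + T) = 1/(sqrt(2)*sqrt(T) + T) = 1/(T + sqrt(2)*sqrt(T)))
W(65)/g(-190, 202) = 1/((65 + sqrt(2)*sqrt(65))*((4*(-190)**2))) = 1/((65 + sqrt(130))*((4*36100))) = 1/((65 + sqrt(130))*144400) = (1/144400)/(65 + sqrt(130)) = 1/(144400*(65 + sqrt(130)))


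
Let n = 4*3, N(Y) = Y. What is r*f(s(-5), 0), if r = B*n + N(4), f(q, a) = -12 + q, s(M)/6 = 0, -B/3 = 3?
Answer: 1248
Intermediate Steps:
n = 12
B = -9 (B = -3*3 = -9)
s(M) = 0 (s(M) = 6*0 = 0)
r = -104 (r = -9*12 + 4 = -108 + 4 = -104)
r*f(s(-5), 0) = -104*(-12 + 0) = -104*(-12) = 1248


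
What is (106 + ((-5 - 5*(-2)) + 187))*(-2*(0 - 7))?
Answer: 4172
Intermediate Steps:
(106 + ((-5 - 5*(-2)) + 187))*(-2*(0 - 7)) = (106 + ((-5 + 10) + 187))*(-2*(-7)) = (106 + (5 + 187))*14 = (106 + 192)*14 = 298*14 = 4172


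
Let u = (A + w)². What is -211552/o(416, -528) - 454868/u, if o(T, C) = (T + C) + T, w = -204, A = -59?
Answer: -923195010/1314211 ≈ -702.47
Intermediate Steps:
o(T, C) = C + 2*T (o(T, C) = (C + T) + T = C + 2*T)
u = 69169 (u = (-59 - 204)² = (-263)² = 69169)
-211552/o(416, -528) - 454868/u = -211552/(-528 + 2*416) - 454868/69169 = -211552/(-528 + 832) - 454868*1/69169 = -211552/304 - 454868/69169 = -211552*1/304 - 454868/69169 = -13222/19 - 454868/69169 = -923195010/1314211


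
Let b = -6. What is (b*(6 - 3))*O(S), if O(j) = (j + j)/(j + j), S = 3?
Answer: -18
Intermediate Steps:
O(j) = 1 (O(j) = (2*j)/((2*j)) = (2*j)*(1/(2*j)) = 1)
(b*(6 - 3))*O(S) = -6*(6 - 3)*1 = -6*3*1 = -18*1 = -18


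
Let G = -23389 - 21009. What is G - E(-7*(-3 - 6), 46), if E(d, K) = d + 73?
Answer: -44534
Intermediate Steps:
E(d, K) = 73 + d
G = -44398
G - E(-7*(-3 - 6), 46) = -44398 - (73 - 7*(-3 - 6)) = -44398 - (73 - 7*(-9)) = -44398 - (73 + 63) = -44398 - 1*136 = -44398 - 136 = -44534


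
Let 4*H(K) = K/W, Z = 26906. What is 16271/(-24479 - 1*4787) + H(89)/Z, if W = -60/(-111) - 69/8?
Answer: -523909147797/942161186714 ≈ -0.55607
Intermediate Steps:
W = -2393/296 (W = -60*(-1/111) - 69*⅛ = 20/37 - 69/8 = -2393/296 ≈ -8.0845)
H(K) = -74*K/2393 (H(K) = (K/(-2393/296))/4 = (K*(-296/2393))/4 = (-296*K/2393)/4 = -74*K/2393)
16271/(-24479 - 1*4787) + H(89)/Z = 16271/(-24479 - 1*4787) - 74/2393*89/26906 = 16271/(-24479 - 4787) - 6586/2393*1/26906 = 16271/(-29266) - 3293/32193029 = 16271*(-1/29266) - 3293/32193029 = -16271/29266 - 3293/32193029 = -523909147797/942161186714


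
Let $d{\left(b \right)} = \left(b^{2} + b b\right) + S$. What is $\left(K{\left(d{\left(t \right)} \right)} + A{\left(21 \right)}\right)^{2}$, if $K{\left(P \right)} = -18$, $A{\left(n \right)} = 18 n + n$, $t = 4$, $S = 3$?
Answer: $145161$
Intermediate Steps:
$A{\left(n \right)} = 19 n$
$d{\left(b \right)} = 3 + 2 b^{2}$ ($d{\left(b \right)} = \left(b^{2} + b b\right) + 3 = \left(b^{2} + b^{2}\right) + 3 = 2 b^{2} + 3 = 3 + 2 b^{2}$)
$\left(K{\left(d{\left(t \right)} \right)} + A{\left(21 \right)}\right)^{2} = \left(-18 + 19 \cdot 21\right)^{2} = \left(-18 + 399\right)^{2} = 381^{2} = 145161$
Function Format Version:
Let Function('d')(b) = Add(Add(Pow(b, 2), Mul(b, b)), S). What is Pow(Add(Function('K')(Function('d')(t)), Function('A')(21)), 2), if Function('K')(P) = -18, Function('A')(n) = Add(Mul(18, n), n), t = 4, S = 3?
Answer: 145161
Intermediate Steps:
Function('A')(n) = Mul(19, n)
Function('d')(b) = Add(3, Mul(2, Pow(b, 2))) (Function('d')(b) = Add(Add(Pow(b, 2), Mul(b, b)), 3) = Add(Add(Pow(b, 2), Pow(b, 2)), 3) = Add(Mul(2, Pow(b, 2)), 3) = Add(3, Mul(2, Pow(b, 2))))
Pow(Add(Function('K')(Function('d')(t)), Function('A')(21)), 2) = Pow(Add(-18, Mul(19, 21)), 2) = Pow(Add(-18, 399), 2) = Pow(381, 2) = 145161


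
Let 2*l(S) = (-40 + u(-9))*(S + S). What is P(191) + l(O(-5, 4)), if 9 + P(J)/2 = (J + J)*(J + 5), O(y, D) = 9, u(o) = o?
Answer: 149285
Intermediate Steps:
l(S) = -49*S (l(S) = ((-40 - 9)*(S + S))/2 = (-98*S)/2 = -49*S)
P(J) = -18 + 4*J*(5 + J) (P(J) = -18 + 2*((J + J)*(J + 5)) = -18 + 2*((2*J)*(5 + J)) = -18 + 2*(2*J*(5 + J)) = -18 + 4*J*(5 + J))
P(191) + l(O(-5, 4)) = (-18 + 4*191² + 20*191) - 49*9 = (-18 + 4*36481 + 3820) - 441 = (-18 + 145924 + 3820) - 441 = 149726 - 441 = 149285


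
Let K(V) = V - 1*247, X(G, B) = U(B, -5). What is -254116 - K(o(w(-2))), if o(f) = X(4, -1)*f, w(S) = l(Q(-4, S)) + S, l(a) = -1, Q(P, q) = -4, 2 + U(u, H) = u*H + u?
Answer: -253863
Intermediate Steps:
U(u, H) = -2 + u + H*u (U(u, H) = -2 + (u*H + u) = -2 + (H*u + u) = -2 + (u + H*u) = -2 + u + H*u)
X(G, B) = -2 - 4*B (X(G, B) = -2 + B - 5*B = -2 - 4*B)
w(S) = -1 + S
o(f) = 2*f (o(f) = (-2 - 4*(-1))*f = (-2 + 4)*f = 2*f)
K(V) = -247 + V (K(V) = V - 247 = -247 + V)
-254116 - K(o(w(-2))) = -254116 - (-247 + 2*(-1 - 2)) = -254116 - (-247 + 2*(-3)) = -254116 - (-247 - 6) = -254116 - 1*(-253) = -254116 + 253 = -253863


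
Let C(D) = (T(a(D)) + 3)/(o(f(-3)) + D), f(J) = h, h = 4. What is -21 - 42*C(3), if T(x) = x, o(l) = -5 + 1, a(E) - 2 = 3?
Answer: 315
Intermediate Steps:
f(J) = 4
a(E) = 5 (a(E) = 2 + 3 = 5)
o(l) = -4
C(D) = 8/(-4 + D) (C(D) = (5 + 3)/(-4 + D) = 8/(-4 + D))
-21 - 42*C(3) = -21 - 336/(-4 + 3) = -21 - 336/(-1) = -21 - 336*(-1) = -21 - 42*(-8) = -21 + 336 = 315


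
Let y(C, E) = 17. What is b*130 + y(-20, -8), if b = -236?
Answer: -30663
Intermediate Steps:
b*130 + y(-20, -8) = -236*130 + 17 = -30680 + 17 = -30663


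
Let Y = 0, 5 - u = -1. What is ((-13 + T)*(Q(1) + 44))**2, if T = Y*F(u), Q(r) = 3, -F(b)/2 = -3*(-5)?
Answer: 373321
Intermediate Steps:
u = 6 (u = 5 - 1*(-1) = 5 + 1 = 6)
F(b) = -30 (F(b) = -(-6)*(-5) = -2*15 = -30)
T = 0 (T = 0*(-30) = 0)
((-13 + T)*(Q(1) + 44))**2 = ((-13 + 0)*(3 + 44))**2 = (-13*47)**2 = (-611)**2 = 373321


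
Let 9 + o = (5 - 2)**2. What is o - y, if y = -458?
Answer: 458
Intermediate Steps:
o = 0 (o = -9 + (5 - 2)**2 = -9 + 3**2 = -9 + 9 = 0)
o - y = 0 - 1*(-458) = 0 + 458 = 458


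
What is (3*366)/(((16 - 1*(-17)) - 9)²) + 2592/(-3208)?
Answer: 14093/12832 ≈ 1.0983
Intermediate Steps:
(3*366)/(((16 - 1*(-17)) - 9)²) + 2592/(-3208) = 1098/(((16 + 17) - 9)²) + 2592*(-1/3208) = 1098/((33 - 9)²) - 324/401 = 1098/(24²) - 324/401 = 1098/576 - 324/401 = 1098*(1/576) - 324/401 = 61/32 - 324/401 = 14093/12832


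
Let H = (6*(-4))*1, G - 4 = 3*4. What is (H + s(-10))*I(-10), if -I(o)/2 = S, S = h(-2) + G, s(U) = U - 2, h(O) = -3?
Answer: 936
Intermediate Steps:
G = 16 (G = 4 + 3*4 = 4 + 12 = 16)
s(U) = -2 + U
H = -24 (H = -24*1 = -24)
S = 13 (S = -3 + 16 = 13)
I(o) = -26 (I(o) = -2*13 = -26)
(H + s(-10))*I(-10) = (-24 + (-2 - 10))*(-26) = (-24 - 12)*(-26) = -36*(-26) = 936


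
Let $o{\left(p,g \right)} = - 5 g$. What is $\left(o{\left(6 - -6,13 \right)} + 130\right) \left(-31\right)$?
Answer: $-2015$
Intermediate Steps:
$\left(o{\left(6 - -6,13 \right)} + 130\right) \left(-31\right) = \left(\left(-5\right) 13 + 130\right) \left(-31\right) = \left(-65 + 130\right) \left(-31\right) = 65 \left(-31\right) = -2015$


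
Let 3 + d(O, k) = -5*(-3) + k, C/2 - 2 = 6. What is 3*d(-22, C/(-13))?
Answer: 420/13 ≈ 32.308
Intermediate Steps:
C = 16 (C = 4 + 2*6 = 4 + 12 = 16)
d(O, k) = 12 + k (d(O, k) = -3 + (-5*(-3) + k) = -3 + (15 + k) = 12 + k)
3*d(-22, C/(-13)) = 3*(12 + 16/(-13)) = 3*(12 + 16*(-1/13)) = 3*(12 - 16/13) = 3*(140/13) = 420/13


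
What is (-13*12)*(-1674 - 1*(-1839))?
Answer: -25740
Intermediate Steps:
(-13*12)*(-1674 - 1*(-1839)) = -156*(-1674 + 1839) = -156*165 = -25740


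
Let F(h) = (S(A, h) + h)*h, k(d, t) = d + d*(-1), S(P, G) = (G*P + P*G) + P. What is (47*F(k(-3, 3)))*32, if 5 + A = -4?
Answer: 0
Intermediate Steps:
A = -9 (A = -5 - 4 = -9)
S(P, G) = P + 2*G*P (S(P, G) = (G*P + G*P) + P = 2*G*P + P = P + 2*G*P)
k(d, t) = 0 (k(d, t) = d - d = 0)
F(h) = h*(-9 - 17*h) (F(h) = (-9*(1 + 2*h) + h)*h = ((-9 - 18*h) + h)*h = (-9 - 17*h)*h = h*(-9 - 17*h))
(47*F(k(-3, 3)))*32 = (47*(0*(-9 - 17*0)))*32 = (47*(0*(-9 + 0)))*32 = (47*(0*(-9)))*32 = (47*0)*32 = 0*32 = 0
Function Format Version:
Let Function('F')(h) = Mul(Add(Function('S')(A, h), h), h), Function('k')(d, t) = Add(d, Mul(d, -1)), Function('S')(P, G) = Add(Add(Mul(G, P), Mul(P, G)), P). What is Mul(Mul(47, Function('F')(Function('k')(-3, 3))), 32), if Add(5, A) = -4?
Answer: 0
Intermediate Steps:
A = -9 (A = Add(-5, -4) = -9)
Function('S')(P, G) = Add(P, Mul(2, G, P)) (Function('S')(P, G) = Add(Add(Mul(G, P), Mul(G, P)), P) = Add(Mul(2, G, P), P) = Add(P, Mul(2, G, P)))
Function('k')(d, t) = 0 (Function('k')(d, t) = Add(d, Mul(-1, d)) = 0)
Function('F')(h) = Mul(h, Add(-9, Mul(-17, h))) (Function('F')(h) = Mul(Add(Mul(-9, Add(1, Mul(2, h))), h), h) = Mul(Add(Add(-9, Mul(-18, h)), h), h) = Mul(Add(-9, Mul(-17, h)), h) = Mul(h, Add(-9, Mul(-17, h))))
Mul(Mul(47, Function('F')(Function('k')(-3, 3))), 32) = Mul(Mul(47, Mul(0, Add(-9, Mul(-17, 0)))), 32) = Mul(Mul(47, Mul(0, Add(-9, 0))), 32) = Mul(Mul(47, Mul(0, -9)), 32) = Mul(Mul(47, 0), 32) = Mul(0, 32) = 0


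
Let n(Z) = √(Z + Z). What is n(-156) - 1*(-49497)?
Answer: 49497 + 2*I*√78 ≈ 49497.0 + 17.664*I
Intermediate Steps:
n(Z) = √2*√Z (n(Z) = √(2*Z) = √2*√Z)
n(-156) - 1*(-49497) = √2*√(-156) - 1*(-49497) = √2*(2*I*√39) + 49497 = 2*I*√78 + 49497 = 49497 + 2*I*√78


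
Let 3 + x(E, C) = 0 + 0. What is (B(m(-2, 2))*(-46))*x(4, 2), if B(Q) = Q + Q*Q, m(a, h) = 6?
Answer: 5796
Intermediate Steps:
x(E, C) = -3 (x(E, C) = -3 + (0 + 0) = -3 + 0 = -3)
B(Q) = Q + Q²
(B(m(-2, 2))*(-46))*x(4, 2) = ((6*(1 + 6))*(-46))*(-3) = ((6*7)*(-46))*(-3) = (42*(-46))*(-3) = -1932*(-3) = 5796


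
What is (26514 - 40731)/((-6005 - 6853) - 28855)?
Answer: 2031/5959 ≈ 0.34083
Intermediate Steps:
(26514 - 40731)/((-6005 - 6853) - 28855) = -14217/(-12858 - 28855) = -14217/(-41713) = -14217*(-1/41713) = 2031/5959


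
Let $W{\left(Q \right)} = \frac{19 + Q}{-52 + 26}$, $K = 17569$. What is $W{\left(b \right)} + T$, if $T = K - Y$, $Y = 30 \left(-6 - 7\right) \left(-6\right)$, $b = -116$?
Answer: $\frac{396051}{26} \approx 15233.0$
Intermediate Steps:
$Y = 2340$ ($Y = 30 \left(-6 - 7\right) \left(-6\right) = 30 \left(-13\right) \left(-6\right) = \left(-390\right) \left(-6\right) = 2340$)
$W{\left(Q \right)} = - \frac{19}{26} - \frac{Q}{26}$ ($W{\left(Q \right)} = \frac{19 + Q}{-26} = \left(19 + Q\right) \left(- \frac{1}{26}\right) = - \frac{19}{26} - \frac{Q}{26}$)
$T = 15229$ ($T = 17569 - 2340 = 15229$)
$W{\left(b \right)} + T = \left(- \frac{19}{26} - - \frac{58}{13}\right) + 15229 = \left(- \frac{19}{26} + \frac{58}{13}\right) + 15229 = \frac{97}{26} + 15229 = \frac{396051}{26}$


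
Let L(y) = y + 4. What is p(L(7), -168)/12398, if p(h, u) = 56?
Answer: 28/6199 ≈ 0.0045169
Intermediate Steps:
L(y) = 4 + y
p(L(7), -168)/12398 = 56/12398 = 56*(1/12398) = 28/6199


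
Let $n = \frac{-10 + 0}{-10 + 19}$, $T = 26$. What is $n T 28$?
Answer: $- \frac{7280}{9} \approx -808.89$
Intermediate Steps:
$n = - \frac{10}{9} \approx -1.1111$
$n T 28 = \left(- \frac{10}{9}\right) 26 \cdot 28 = \left(- \frac{260}{9}\right) 28 = - \frac{7280}{9}$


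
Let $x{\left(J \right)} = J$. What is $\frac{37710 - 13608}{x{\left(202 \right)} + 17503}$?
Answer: $\frac{24102}{17705} \approx 1.3613$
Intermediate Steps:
$\frac{37710 - 13608}{x{\left(202 \right)} + 17503} = \frac{37710 - 13608}{202 + 17503} = \frac{24102}{17705}$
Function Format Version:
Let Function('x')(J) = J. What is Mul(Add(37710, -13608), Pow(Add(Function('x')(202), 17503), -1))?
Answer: Rational(24102, 17705) ≈ 1.3613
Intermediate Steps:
Mul(Add(37710, -13608), Pow(Add(Function('x')(202), 17503), -1)) = Mul(Add(37710, -13608), Pow(Add(202, 17503), -1)) = Mul(24102, Pow(17705, -1)) = Mul(24102, Rational(1, 17705)) = Rational(24102, 17705)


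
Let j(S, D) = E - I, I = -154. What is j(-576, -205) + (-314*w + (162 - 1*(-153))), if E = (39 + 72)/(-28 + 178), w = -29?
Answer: 478787/50 ≈ 9575.7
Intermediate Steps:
E = 37/50 (E = 111/150 = 111*(1/150) = 37/50 ≈ 0.74000)
j(S, D) = 7737/50 (j(S, D) = 37/50 - 1*(-154) = 37/50 + 154 = 7737/50)
j(-576, -205) + (-314*w + (162 - 1*(-153))) = 7737/50 + (-314*(-29) + (162 - 1*(-153))) = 7737/50 + (9106 + (162 + 153)) = 7737/50 + (9106 + 315) = 7737/50 + 9421 = 478787/50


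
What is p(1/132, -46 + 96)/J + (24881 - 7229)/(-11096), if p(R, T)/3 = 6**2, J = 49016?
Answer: -13500501/8498149 ≈ -1.5886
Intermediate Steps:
p(R, T) = 108 (p(R, T) = 3*6**2 = 3*36 = 108)
p(1/132, -46 + 96)/J + (24881 - 7229)/(-11096) = 108/49016 + (24881 - 7229)/(-11096) = 108*(1/49016) + 17652*(-1/11096) = 27/12254 - 4413/2774 = -13500501/8498149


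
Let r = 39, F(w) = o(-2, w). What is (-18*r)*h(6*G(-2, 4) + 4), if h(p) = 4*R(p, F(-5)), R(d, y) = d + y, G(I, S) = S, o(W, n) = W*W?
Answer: -89856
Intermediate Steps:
o(W, n) = W²
F(w) = 4 (F(w) = (-2)² = 4)
h(p) = 16 + 4*p (h(p) = 4*(p + 4) = 4*(4 + p) = 16 + 4*p)
(-18*r)*h(6*G(-2, 4) + 4) = (-18*39)*(16 + 4*(6*4 + 4)) = -702*(16 + 4*(24 + 4)) = -702*(16 + 4*28) = -702*(16 + 112) = -702*128 = -89856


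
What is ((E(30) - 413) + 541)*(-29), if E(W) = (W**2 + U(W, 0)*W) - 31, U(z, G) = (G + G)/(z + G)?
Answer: -28913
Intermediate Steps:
U(z, G) = 2*G/(G + z) (U(z, G) = (2*G)/(G + z) = 2*G/(G + z))
E(W) = -31 + W**2 (E(W) = (W**2 + (2*0/(0 + W))*W) - 31 = (W**2 + (2*0/W)*W) - 31 = (W**2 + 0*W) - 31 = (W**2 + 0) - 31 = W**2 - 31 = -31 + W**2)
((E(30) - 413) + 541)*(-29) = (((-31 + 30**2) - 413) + 541)*(-29) = (((-31 + 900) - 413) + 541)*(-29) = ((869 - 413) + 541)*(-29) = (456 + 541)*(-29) = 997*(-29) = -28913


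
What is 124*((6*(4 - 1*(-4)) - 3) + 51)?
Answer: 11904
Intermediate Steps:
124*((6*(4 - 1*(-4)) - 3) + 51) = 124*((6*(4 + 4) - 3) + 51) = 124*((6*8 - 3) + 51) = 124*((48 - 3) + 51) = 124*(45 + 51) = 124*96 = 11904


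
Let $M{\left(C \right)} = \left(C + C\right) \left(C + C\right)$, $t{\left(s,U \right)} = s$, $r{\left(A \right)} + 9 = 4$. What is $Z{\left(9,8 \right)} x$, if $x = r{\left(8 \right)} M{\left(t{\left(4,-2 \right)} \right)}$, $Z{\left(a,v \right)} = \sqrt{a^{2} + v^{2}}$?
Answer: $- 320 \sqrt{145} \approx -3853.3$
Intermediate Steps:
$r{\left(A \right)} = -5$ ($r{\left(A \right)} = -9 + 4 = -5$)
$M{\left(C \right)} = 4 C^{2}$ ($M{\left(C \right)} = 2 C 2 C = 4 C^{2}$)
$x = -320$ ($x = - 5 \cdot 4 \cdot 4^{2} = - 5 \cdot 4 \cdot 16 = \left(-5\right) 64 = -320$)
$Z{\left(9,8 \right)} x = \sqrt{9^{2} + 8^{2}} \left(-320\right) = \sqrt{81 + 64} \left(-320\right) = \sqrt{145} \left(-320\right) = - 320 \sqrt{145}$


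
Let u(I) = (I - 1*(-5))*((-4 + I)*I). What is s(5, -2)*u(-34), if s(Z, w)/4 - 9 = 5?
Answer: -2098208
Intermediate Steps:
s(Z, w) = 56 (s(Z, w) = 36 + 4*5 = 36 + 20 = 56)
u(I) = I*(-4 + I)*(5 + I) (u(I) = (I + 5)*(I*(-4 + I)) = (5 + I)*(I*(-4 + I)) = I*(-4 + I)*(5 + I))
s(5, -2)*u(-34) = 56*(-34*(-20 - 34 + (-34)²)) = 56*(-34*(-20 - 34 + 1156)) = 56*(-34*1102) = 56*(-37468) = -2098208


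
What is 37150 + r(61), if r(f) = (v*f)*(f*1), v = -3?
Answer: 25987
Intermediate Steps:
r(f) = -3*f² (r(f) = (-3*f)*(f*1) = (-3*f)*f = -3*f²)
37150 + r(61) = 37150 - 3*61² = 37150 - 3*3721 = 37150 - 11163 = 25987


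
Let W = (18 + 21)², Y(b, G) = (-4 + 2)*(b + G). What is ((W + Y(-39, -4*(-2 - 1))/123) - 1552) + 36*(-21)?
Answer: -32249/41 ≈ -786.56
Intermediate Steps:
Y(b, G) = -2*G - 2*b (Y(b, G) = -2*(G + b) = -2*G - 2*b)
W = 1521 (W = 39² = 1521)
((W + Y(-39, -4*(-2 - 1))/123) - 1552) + 36*(-21) = ((1521 + (-(-8)*(-2 - 1) - 2*(-39))/123) - 1552) + 36*(-21) = ((1521 + (-(-8)*(-3) + 78)*(1/123)) - 1552) - 756 = ((1521 + (-2*12 + 78)*(1/123)) - 1552) - 756 = ((1521 + (-24 + 78)*(1/123)) - 1552) - 756 = ((1521 + 54*(1/123)) - 1552) - 756 = ((1521 + 18/41) - 1552) - 756 = (62379/41 - 1552) - 756 = -1253/41 - 756 = -32249/41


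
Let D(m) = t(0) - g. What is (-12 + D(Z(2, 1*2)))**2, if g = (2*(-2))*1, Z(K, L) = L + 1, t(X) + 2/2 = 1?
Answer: 64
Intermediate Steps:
t(X) = 0 (t(X) = -1 + 1 = 0)
Z(K, L) = 1 + L
g = -4 (g = -4*1 = -4)
D(m) = 4 (D(m) = 0 - 1*(-4) = 0 + 4 = 4)
(-12 + D(Z(2, 1*2)))**2 = (-12 + 4)**2 = (-8)**2 = 64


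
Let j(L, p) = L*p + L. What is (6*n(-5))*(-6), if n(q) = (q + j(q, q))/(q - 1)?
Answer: 90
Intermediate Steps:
j(L, p) = L + L*p
n(q) = (q + q*(1 + q))/(-1 + q) (n(q) = (q + q*(1 + q))/(q - 1) = (q + q*(1 + q))/(-1 + q))
(6*n(-5))*(-6) = (6*(-5*(2 - 5)/(-1 - 5)))*(-6) = (6*(-5*(-3)/(-6)))*(-6) = (6*(-5*(-⅙)*(-3)))*(-6) = (6*(-5/2))*(-6) = -15*(-6) = 90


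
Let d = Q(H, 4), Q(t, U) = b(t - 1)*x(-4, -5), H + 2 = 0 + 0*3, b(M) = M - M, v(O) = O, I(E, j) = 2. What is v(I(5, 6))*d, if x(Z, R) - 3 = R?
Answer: 0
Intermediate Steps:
x(Z, R) = 3 + R
b(M) = 0
H = -2 (H = -2 + (0 + 0*3) = -2 + (0 + 0) = -2 + 0 = -2)
Q(t, U) = 0 (Q(t, U) = 0*(3 - 5) = 0*(-2) = 0)
d = 0
v(I(5, 6))*d = 2*0 = 0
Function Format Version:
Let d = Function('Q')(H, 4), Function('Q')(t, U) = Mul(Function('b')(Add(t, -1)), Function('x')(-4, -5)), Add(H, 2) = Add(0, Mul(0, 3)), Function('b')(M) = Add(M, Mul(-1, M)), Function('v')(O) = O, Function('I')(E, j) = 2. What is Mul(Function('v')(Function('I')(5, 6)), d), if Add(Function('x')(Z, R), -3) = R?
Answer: 0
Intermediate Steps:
Function('x')(Z, R) = Add(3, R)
Function('b')(M) = 0
H = -2 (H = Add(-2, Add(0, Mul(0, 3))) = Add(-2, Add(0, 0)) = Add(-2, 0) = -2)
Function('Q')(t, U) = 0 (Function('Q')(t, U) = Mul(0, Add(3, -5)) = Mul(0, -2) = 0)
d = 0
Mul(Function('v')(Function('I')(5, 6)), d) = Mul(2, 0) = 0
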